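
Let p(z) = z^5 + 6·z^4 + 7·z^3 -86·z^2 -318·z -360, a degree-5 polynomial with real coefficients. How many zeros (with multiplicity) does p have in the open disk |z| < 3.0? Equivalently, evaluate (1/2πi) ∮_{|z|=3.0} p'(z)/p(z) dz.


The zeros of p are: 4, (-2 + 1i), (-2 - 1i), (-3 + 3i), (-3 - 3i).
Their magnitudes are: 4, 2.236, 2.236, 4.243, 4.243.
Zeros with |z| < R = 3.0: (-2 + 1i), (-2 - 1i).
Count = 2.
By the argument principle, (1/2πi) ∮_{|z|=R} p'(z)/p(z) dz equals exactly this count.

Number of zeros inside |z| < 3.0: 2.


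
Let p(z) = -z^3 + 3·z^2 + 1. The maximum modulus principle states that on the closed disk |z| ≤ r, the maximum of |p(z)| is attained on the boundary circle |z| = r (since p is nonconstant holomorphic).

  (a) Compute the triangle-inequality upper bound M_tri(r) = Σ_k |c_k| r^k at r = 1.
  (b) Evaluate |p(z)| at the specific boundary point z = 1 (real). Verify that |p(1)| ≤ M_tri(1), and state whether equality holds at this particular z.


Coefficients: c_0 = 1, c_1 = 0, c_2 = 3, c_3 = -1. Radius r = 1.
Part (a). Triangle bound: M_tri(r) = Σ_k |c_k| r^k
  = |1|·1^0 + |0|·1^1 + |3|·1^2 + |-1|·1^3
  = 1 + 0 + 3 + 1 = 5.
This bounds M(r) := max_{|z|=r} |p(z)| from above; equality holds iff all terms c_k z^k can be made to align in phase at a single z on |z|=r.
Part (b). At z = 1 (real, on the circle |z| = r):
  p(1) = (1)·1^0 + (0)·1^1 + (3)·1^2 + (-1)·1^3 = 3.
  |p(1)| = 3.
Check: |p(1)| = 3 ≤ 5 = M_tri(1). ✓ Equality does not hold at z = 1 (the coefficients have mixed signs, so the terms do not all align in phase there).

M_tri(1) = 5; |p(1)| = 3; equality at z=1: no.


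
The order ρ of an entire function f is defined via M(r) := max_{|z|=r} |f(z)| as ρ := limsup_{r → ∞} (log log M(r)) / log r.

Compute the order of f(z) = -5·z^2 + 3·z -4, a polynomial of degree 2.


|f(z)| ≤ Σ|c_k|·r^k = O(r^2) as r → ∞. Polynomial growth is O(e^{r^ε}) for every ε > 0 (since r^2/e^{r^ε} → 0), so ρ ≤ ε for all ε > 0, i.e. ρ = 0. Every nonconstant polynomial has order 0.
Therefore ρ = 0.

Order ρ = 0.


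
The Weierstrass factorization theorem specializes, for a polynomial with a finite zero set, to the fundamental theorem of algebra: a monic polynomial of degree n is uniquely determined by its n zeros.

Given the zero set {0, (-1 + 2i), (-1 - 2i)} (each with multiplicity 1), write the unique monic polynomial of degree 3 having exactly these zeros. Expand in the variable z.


The polynomial is p(z) = ∏_{α ∈ S} (z − α), where S = {0, (-1 + 2i), (-1 - 2i)}.
Expanding the product yields: p(z) = z^3 + 2·z^2 + 5·z.
Note conjugate pairs combine to real quadratics: (z − (-1+2i))(z − (-1−2i)) = z² + 2z + 5.
The resulting polynomial has degree 3 and real coefficients as required.

p(z) = z^3 + 2·z^2 + 5·z.


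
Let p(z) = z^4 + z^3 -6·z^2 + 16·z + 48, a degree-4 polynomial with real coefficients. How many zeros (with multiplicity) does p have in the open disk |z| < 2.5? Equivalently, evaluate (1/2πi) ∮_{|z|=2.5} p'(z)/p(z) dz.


The zeros of p are: -2, -3, (2 + 2i), (2 - 2i).
Their magnitudes are: 2, 3, 2.828, 2.828.
Zeros with |z| < R = 2.5: -2.
Count = 1.
By the argument principle, (1/2πi) ∮_{|z|=R} p'(z)/p(z) dz equals exactly this count.

Number of zeros inside |z| < 2.5: 1.


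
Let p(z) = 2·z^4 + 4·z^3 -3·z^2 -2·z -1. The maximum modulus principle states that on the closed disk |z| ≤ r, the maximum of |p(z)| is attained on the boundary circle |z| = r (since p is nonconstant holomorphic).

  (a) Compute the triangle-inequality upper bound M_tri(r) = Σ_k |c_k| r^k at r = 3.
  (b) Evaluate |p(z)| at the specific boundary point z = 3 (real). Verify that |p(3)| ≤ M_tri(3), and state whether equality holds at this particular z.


Coefficients: c_0 = -1, c_1 = -2, c_2 = -3, c_3 = 4, c_4 = 2. Radius r = 3.
Part (a). Triangle bound: M_tri(r) = Σ_k |c_k| r^k
  = |-1|·3^0 + |-2|·3^1 + |-3|·3^2 + |4|·3^3 + |2|·3^4
  = 1 + 6 + 27 + 108 + 162 = 304.
This bounds M(r) := max_{|z|=r} |p(z)| from above; equality holds iff all terms c_k z^k can be made to align in phase at a single z on |z|=r.
Part (b). At z = 3 (real, on the circle |z| = r):
  p(3) = (-1)·3^0 + (-2)·3^1 + (-3)·3^2 + (4)·3^3 + (2)·3^4 = 236.
  |p(3)| = 236.
Check: |p(3)| = 236 ≤ 304 = M_tri(3). ✓ Equality does not hold at z = 3 (the coefficients have mixed signs, so the terms do not all align in phase there).

M_tri(3) = 304; |p(3)| = 236; equality at z=3: no.


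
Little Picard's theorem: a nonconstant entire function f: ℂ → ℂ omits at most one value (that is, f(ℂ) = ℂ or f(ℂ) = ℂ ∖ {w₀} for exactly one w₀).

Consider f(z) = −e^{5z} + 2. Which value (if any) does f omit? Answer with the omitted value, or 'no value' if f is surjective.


Little Picard bounds the complement of f(ℂ) to at most one point.
e^{5z} is never zero on ℂ, so -1·e^{5z} takes every value in ℂ ∖ {0}. Adding 2 shifts the range to ℂ ∖ {2}. Thus f omits exactly the value 2.

Omitted value: 2.


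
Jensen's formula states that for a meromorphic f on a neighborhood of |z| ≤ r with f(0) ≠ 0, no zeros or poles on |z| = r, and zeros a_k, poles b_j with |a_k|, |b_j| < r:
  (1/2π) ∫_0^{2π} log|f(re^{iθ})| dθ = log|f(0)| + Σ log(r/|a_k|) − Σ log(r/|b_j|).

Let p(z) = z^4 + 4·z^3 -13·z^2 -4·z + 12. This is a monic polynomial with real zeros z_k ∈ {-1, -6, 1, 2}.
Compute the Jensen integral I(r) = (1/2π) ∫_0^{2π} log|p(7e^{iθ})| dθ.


Zeros: -6, -1, 1, 2; r = 7.
Inside |z| < r: -6, -1, 1, 2. Outside (|z| ≥ r): ∅.
p(0) = 12, so log|p(0)| = log(12) = 2.4849.
Apply Jensen: I(r) = log|p(0)| + Σ_k log(r/|z_k|), summed over zeros inside |z| < r.
  log(r/|z_k|) for z_k = -1: log(7/1) = 1.9459
  log(r/|z_k|) for z_k = -6: log(7/6) = 0.1542
  log(r/|z_k|) for z_k = 1: log(7/1) = 1.9459
  log(r/|z_k|) for z_k = 2: log(7/2) = 1.2528
Sum over inside zeros: 5.2987.
I(r) = log|p(0)| + (inside sum) = 2.4849 + 5.2987 = 7.7836.
Closed form (all zeros inside, monic): I(r) = n·log(r) = 4·log(7) = 7.7836. ✓

I(r) ≈ 7.7836.


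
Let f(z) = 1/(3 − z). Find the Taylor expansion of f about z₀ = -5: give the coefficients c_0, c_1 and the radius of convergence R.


Let w = z − z₀, so z = z₀ + w.
Then 3 − z = 3 − (z₀ + w) = (3 − z₀) − w = 8 − w.
f(z) = 1/(8 − w) = (1/(8)) · 1/(1 − w/(8)) = Σ_{n≥0} w^n / (8)^(n+1).
So c_n = 1/(8)^(n+1):
  c_0 = 1/(8)^1 = 1/8.
  c_1 = 1/(8)^2 = 1/64.
The series is valid for |w/d| < 1, i.e. |z − z₀| < |d|.
Radius of convergence: R = |3 − z₀| = |8| = 8 (distance from z₀ to the singularity z = 3).

c_0 = 1/8, c_1 = 1/64; R = 8.


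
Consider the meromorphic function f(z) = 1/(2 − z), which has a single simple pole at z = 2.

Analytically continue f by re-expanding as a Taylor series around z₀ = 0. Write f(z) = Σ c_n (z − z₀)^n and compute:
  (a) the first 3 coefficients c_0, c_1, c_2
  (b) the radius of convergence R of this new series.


Let w = z − z₀, so z = z₀ + w.
Then 2 − z = 2 − (z₀ + w) = (2 − z₀) − w = 2 − w.
f(z) = 1/(2 − w) = (1/(2)) · 1/(1 − w/(2)) = Σ_{n≥0} w^n / (2)^(n+1).
So c_n = 1/(2)^(n+1):
  c_0 = 1/(2)^1 = 1/2.
  c_1 = 1/(2)^2 = 1/4.
  c_2 = 1/(2)^3 = 1/8.
The series is valid for |w/d| < 1, i.e. |z − z₀| < |d|.
Radius of convergence: R = |2 − z₀| = |2| = 2 (distance from z₀ to the singularity z = 2).

c_0 = 1/2, c_1 = 1/4, c_2 = 1/8; R = 2.


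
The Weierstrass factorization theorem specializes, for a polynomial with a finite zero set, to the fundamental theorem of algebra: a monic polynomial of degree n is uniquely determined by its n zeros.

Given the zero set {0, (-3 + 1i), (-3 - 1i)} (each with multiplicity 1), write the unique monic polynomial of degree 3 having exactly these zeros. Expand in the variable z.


The polynomial is p(z) = ∏_{α ∈ S} (z − α), where S = {0, (-3 + 1i), (-3 - 1i)}.
Expanding the product yields: p(z) = z^3 + 6·z^2 + 10·z.
Note conjugate pairs combine to real quadratics: (z − (-3+1i))(z − (-3−1i)) = z² + 6z + 10.
The resulting polynomial has degree 3 and real coefficients as required.

p(z) = z^3 + 6·z^2 + 10·z.


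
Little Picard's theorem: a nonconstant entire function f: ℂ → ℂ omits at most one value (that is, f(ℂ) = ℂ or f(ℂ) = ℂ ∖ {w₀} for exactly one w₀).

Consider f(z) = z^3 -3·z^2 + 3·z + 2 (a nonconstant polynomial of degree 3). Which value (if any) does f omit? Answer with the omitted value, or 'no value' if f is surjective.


Little Picard bounds the complement of f(ℂ) to at most one point.
For every w ∈ ℂ, the equation p(z) − w = 0 is a nonconstant polynomial in z and hence has at least one root by the fundamental theorem of algebra. So p is surjective onto ℂ, omitting no value.

Omitted value: no value.


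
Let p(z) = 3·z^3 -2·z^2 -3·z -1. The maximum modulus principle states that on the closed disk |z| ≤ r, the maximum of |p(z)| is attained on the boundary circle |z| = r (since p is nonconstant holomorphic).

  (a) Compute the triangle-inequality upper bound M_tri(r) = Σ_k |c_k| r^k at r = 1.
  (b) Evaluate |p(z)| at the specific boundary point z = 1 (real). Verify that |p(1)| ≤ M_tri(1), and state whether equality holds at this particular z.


Coefficients: c_0 = -1, c_1 = -3, c_2 = -2, c_3 = 3. Radius r = 1.
Part (a). Triangle bound: M_tri(r) = Σ_k |c_k| r^k
  = |-1|·1^0 + |-3|·1^1 + |-2|·1^2 + |3|·1^3
  = 1 + 3 + 2 + 3 = 9.
This bounds M(r) := max_{|z|=r} |p(z)| from above; equality holds iff all terms c_k z^k can be made to align in phase at a single z on |z|=r.
Part (b). At z = 1 (real, on the circle |z| = r):
  p(1) = (-1)·1^0 + (-3)·1^1 + (-2)·1^2 + (3)·1^3 = -3.
  |p(1)| = 3.
Check: |p(1)| = 3 ≤ 9 = M_tri(1). ✓ Equality does not hold at z = 1 (the coefficients have mixed signs, so the terms do not all align in phase there).

M_tri(1) = 9; |p(1)| = 3; equality at z=1: no.


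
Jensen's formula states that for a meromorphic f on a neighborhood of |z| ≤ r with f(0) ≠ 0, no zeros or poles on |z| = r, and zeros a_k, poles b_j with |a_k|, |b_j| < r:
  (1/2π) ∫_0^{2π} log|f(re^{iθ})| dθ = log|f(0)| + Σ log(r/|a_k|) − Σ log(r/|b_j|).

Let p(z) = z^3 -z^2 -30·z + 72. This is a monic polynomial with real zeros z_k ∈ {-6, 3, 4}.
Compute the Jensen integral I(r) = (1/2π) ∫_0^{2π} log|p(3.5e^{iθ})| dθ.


Zeros: -6, 3, 4; r = 3.5.
Inside |z| < r: 3. Outside (|z| ≥ r): -6, 4.
p(0) = 72, so log|p(0)| = log(72) = 4.2767.
Apply Jensen: I(r) = log|p(0)| + Σ_k log(r/|z_k|), summed over zeros inside |z| < r.
  log(r/|z_k|) for z_k = 3: log(3.5/3) = 0.1542
  Outside zeros (-6, 4) contribute nothing to the Jensen sum.
Sum over inside zeros: 0.1542.
I(r) = log|p(0)| + (inside sum) = 4.2767 + 0.1542 = 4.4308.
Note: since some zeros are outside |z| ≤ r, the simplified n·log(r) form does NOT apply — only the inside zeros contribute.

I(r) ≈ 4.4308.


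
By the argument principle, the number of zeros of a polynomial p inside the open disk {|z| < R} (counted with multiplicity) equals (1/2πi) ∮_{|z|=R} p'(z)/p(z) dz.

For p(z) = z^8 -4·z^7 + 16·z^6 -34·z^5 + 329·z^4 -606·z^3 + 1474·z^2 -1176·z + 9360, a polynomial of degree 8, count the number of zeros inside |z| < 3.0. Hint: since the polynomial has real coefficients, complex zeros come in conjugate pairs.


The zeros of p are: (2 + 2i), (2 - 2i), (-2 + 3i), (-2 - 3i), (-1 + 2i), (-1 - 2i), (3 + 3i), (3 - 3i).
Their magnitudes are: 2.828, 2.828, 3.606, 3.606, 2.236, 2.236, 4.243, 4.243.
Zeros with |z| < R = 3.0: (2 + 2i), (2 - 2i), (-1 + 2i), (-1 - 2i).
Count = 4.
By the argument principle, (1/2πi) ∮_{|z|=R} p'(z)/p(z) dz equals exactly this count.

Number of zeros inside |z| < 3.0: 4.


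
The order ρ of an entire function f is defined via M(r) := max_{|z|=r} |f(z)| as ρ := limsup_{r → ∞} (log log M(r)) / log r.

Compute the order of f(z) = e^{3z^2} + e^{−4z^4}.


Each summand is entire of order 2 and 4 respectively (as in the single-exponential case). The order of a sum is at most the max of the orders, so ρ ≤ 4. For the lower bound: on |z|=r choose arg z so that -4z^4 is real positive; then |e^{-4z^4}| = e^{4r^4} while |e^{3z^2}| ≤ e^{3r^2} = o(e^{4r^4}). So |f| ≥ e^{4r^4}(1 − o(1)) and ρ ≥ 4. Hence ρ = max(2, 4) = 4.
Therefore ρ = 4.

Order ρ = 4.


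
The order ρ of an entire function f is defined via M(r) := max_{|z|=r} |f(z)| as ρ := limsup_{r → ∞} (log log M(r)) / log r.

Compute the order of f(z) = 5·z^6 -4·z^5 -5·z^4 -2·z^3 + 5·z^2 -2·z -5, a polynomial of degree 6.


|f(z)| ≤ Σ|c_k|·r^k = O(r^6) as r → ∞. Polynomial growth is O(e^{r^ε}) for every ε > 0 (since r^6/e^{r^ε} → 0), so ρ ≤ ε for all ε > 0, i.e. ρ = 0. Every nonconstant polynomial has order 0.
Therefore ρ = 0.

Order ρ = 0.


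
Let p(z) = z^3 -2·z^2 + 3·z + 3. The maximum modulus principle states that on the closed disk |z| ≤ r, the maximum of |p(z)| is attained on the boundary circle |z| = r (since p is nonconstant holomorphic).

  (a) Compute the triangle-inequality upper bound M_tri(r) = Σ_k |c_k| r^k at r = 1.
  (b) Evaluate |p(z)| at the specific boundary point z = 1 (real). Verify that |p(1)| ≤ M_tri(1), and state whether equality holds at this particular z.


Coefficients: c_0 = 3, c_1 = 3, c_2 = -2, c_3 = 1. Radius r = 1.
Part (a). Triangle bound: M_tri(r) = Σ_k |c_k| r^k
  = |3|·1^0 + |3|·1^1 + |-2|·1^2 + |1|·1^3
  = 3 + 3 + 2 + 1 = 9.
This bounds M(r) := max_{|z|=r} |p(z)| from above; equality holds iff all terms c_k z^k can be made to align in phase at a single z on |z|=r.
Part (b). At z = 1 (real, on the circle |z| = r):
  p(1) = (3)·1^0 + (3)·1^1 + (-2)·1^2 + (1)·1^3 = 5.
  |p(1)| = 5.
Check: |p(1)| = 5 ≤ 9 = M_tri(1). ✓ Equality does not hold at z = 1 (the coefficients have mixed signs, so the terms do not all align in phase there).

M_tri(1) = 9; |p(1)| = 5; equality at z=1: no.


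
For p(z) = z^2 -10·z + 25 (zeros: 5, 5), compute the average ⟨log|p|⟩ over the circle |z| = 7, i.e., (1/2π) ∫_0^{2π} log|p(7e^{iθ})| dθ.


Zeros: 5, 5; r = 7.
Inside |z| < r: 5, 5. Outside (|z| ≥ r): ∅.
p(0) = 25, so log|p(0)| = log(25) = 3.2189.
Apply Jensen: I(r) = log|p(0)| + Σ_k log(r/|z_k|), summed over zeros inside |z| < r.
  log(r/|z_k|) for z_k = 5: log(7/5) = 0.3365
  log(r/|z_k|) for z_k = 5: log(7/5) = 0.3365
Sum over inside zeros: 0.6729.
I(r) = log|p(0)| + (inside sum) = 3.2189 + 0.6729 = 3.8918.
Closed form (all zeros inside, monic): I(r) = n·log(r) = 2·log(7) = 3.8918. ✓

I(r) ≈ 3.8918.


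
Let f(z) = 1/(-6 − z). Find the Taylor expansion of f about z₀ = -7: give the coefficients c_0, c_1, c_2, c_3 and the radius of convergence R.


Let w = z − z₀, so z = z₀ + w.
Then -6 − z = -6 − (z₀ + w) = (-6 − z₀) − w = 1 − w.
f(z) = 1/(1 − w) = (1/(1)) · 1/(1 − w/(1)) = Σ_{n≥0} w^n / (1)^(n+1).
So c_n = 1/(1)^(n+1):
  c_0 = 1/(1)^1 = 1.
  c_1 = 1/(1)^2 = 1.
  c_2 = 1/(1)^3 = 1.
  c_3 = 1/(1)^4 = 1.
The series is valid for |w/d| < 1, i.e. |z − z₀| < |d|.
Radius of convergence: R = |-6 − z₀| = |1| = 1 (distance from z₀ to the singularity z = -6).

c_0 = 1, c_1 = 1, c_2 = 1, c_3 = 1; R = 1.


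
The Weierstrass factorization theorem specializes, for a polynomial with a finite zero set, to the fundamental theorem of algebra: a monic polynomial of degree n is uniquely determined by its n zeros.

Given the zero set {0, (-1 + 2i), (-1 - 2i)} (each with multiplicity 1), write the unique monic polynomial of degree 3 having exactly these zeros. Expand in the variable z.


The polynomial is p(z) = ∏_{α ∈ S} (z − α), where S = {0, (-1 + 2i), (-1 - 2i)}.
Expanding the product yields: p(z) = z^3 + 2·z^2 + 5·z.
Note conjugate pairs combine to real quadratics: (z − (-1+2i))(z − (-1−2i)) = z² + 2z + 5.
The resulting polynomial has degree 3 and real coefficients as required.

p(z) = z^3 + 2·z^2 + 5·z.


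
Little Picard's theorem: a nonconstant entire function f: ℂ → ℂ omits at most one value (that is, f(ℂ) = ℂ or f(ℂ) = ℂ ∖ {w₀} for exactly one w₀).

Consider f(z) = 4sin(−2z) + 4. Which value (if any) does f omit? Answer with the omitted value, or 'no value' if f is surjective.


Little Picard bounds the complement of f(ℂ) to at most one point.
sin is entire and surjective onto ℂ: for every w ∈ ℂ, sin(ζ) = w has a solution ζ ∈ ℂ (e.g., via the complex inverse arcsin). With ζ = −2z this gives z = ζ/(-2). Then 4·sin(−2z) takes every value in 4·ℂ = ℂ, and adding 4 is a bijection of ℂ. So f is surjective and omits no value. (Note: only on the real line is sin bounded by [−1, 1].)

Omitted value: no value.


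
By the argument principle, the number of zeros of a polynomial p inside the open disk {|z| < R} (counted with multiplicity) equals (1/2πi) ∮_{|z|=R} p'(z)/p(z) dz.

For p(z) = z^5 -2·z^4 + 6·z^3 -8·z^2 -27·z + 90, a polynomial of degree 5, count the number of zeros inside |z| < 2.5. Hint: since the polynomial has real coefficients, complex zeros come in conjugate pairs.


The zeros of p are: (2 + 1i), (2 - 1i), (0 + 3i), (0 - 3i), -2.
Their magnitudes are: 2.236, 2.236, 3, 3, 2.
Zeros with |z| < R = 2.5: (2 + 1i), (2 - 1i), -2.
Count = 3.
By the argument principle, (1/2πi) ∮_{|z|=R} p'(z)/p(z) dz equals exactly this count.

Number of zeros inside |z| < 2.5: 3.


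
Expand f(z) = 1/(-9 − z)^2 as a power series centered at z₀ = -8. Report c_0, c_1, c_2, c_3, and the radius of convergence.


Let w = z − z₀, so z = z₀ + w.
Then -9 − z = -9 − (z₀ + w) = (-9 − z₀) − w = -1 − w.
f(z) = 1/(-1 − w)^2 = (1/(-1)^2) · (1 − w/(-1))^{−2}.
By the binomial series (1−u)^{−2} = Σ_{n≥0} C(n+1, 1) u^n for |u|<1, with u = w/(-1):
  c_n = C(n+1, 1) / (-1)^(n+2).
  c_0 = 1/(-1)^2 = 1.
  c_1 = 2/(-1)^3 = -2.
  c_2 = 3/(-1)^4 = 3.
  c_3 = 4/(-1)^5 = -4.
The series is valid for |w/d| < 1, i.e. |z − z₀| < |d|.
Radius of convergence: R = |-9 − z₀| = |-1| = 1 (distance from z₀ to the singularity z = -9).

c_0 = 1, c_1 = -2, c_2 = 3, c_3 = -4; R = 1.


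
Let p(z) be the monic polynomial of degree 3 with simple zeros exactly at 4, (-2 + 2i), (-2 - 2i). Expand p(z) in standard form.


The polynomial is p(z) = ∏_{α ∈ S} (z − α), where S = {4, (-2 + 2i), (-2 - 2i)}.
Expanding the product yields: p(z) = z^3 -8·z -32.
Note conjugate pairs combine to real quadratics: (z − (-2+2i))(z − (-2−2i)) = z² + 4z + 8.
The resulting polynomial has degree 3 and real coefficients as required.

p(z) = z^3 -8·z -32.


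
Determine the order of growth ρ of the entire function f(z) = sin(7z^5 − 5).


Write sin(w) = (e^{iw} ± e^{−iw})/(2 or 2i), so |sin(w)| ≤ e^{|w|}. With w = 7z^5 − 5, |w| ≤ 7r^5 + 5 on |z|=r, giving M(r) ≤ e^{7r^5 + 5} and ρ ≤ 5. For the lower bound, choose z on |z|=r with 7z^5 purely imaginary of modulus 7r^5; then |sin(7z^5 − 5)| grows like e^{7r^5}/2, so ρ ≥ 5. Hence ρ = 5.
Therefore ρ = 5.

Order ρ = 5.


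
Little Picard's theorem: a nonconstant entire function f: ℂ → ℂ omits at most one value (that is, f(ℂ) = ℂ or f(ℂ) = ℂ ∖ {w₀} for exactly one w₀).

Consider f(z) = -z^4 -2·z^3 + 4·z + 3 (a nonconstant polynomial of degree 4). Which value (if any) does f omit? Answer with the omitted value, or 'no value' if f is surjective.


Little Picard bounds the complement of f(ℂ) to at most one point.
For every w ∈ ℂ, the equation p(z) − w = 0 is a nonconstant polynomial in z and hence has at least one root by the fundamental theorem of algebra. So p is surjective onto ℂ, omitting no value.

Omitted value: no value.


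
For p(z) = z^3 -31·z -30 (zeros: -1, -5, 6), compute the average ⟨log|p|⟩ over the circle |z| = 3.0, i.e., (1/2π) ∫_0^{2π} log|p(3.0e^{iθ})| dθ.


Zeros: -5, -1, 6; r = 3.0.
Inside |z| < r: -1. Outside (|z| ≥ r): -5, 6.
p(0) = -30, so log|p(0)| = log(30) = 3.4012.
Apply Jensen: I(r) = log|p(0)| + Σ_k log(r/|z_k|), summed over zeros inside |z| < r.
  log(r/|z_k|) for z_k = -1: log(3.0/1) = 1.0986
  Outside zeros (-5, 6) contribute nothing to the Jensen sum.
Sum over inside zeros: 1.0986.
I(r) = log|p(0)| + (inside sum) = 3.4012 + 1.0986 = 4.4998.
Note: since some zeros are outside |z| ≤ r, the simplified n·log(r) form does NOT apply — only the inside zeros contribute.

I(r) ≈ 4.4998.


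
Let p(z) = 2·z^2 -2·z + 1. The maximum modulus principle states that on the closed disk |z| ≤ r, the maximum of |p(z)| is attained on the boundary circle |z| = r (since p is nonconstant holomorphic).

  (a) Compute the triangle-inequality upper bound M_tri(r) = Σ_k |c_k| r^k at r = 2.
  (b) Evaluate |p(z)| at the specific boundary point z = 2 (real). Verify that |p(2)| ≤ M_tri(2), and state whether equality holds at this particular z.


Coefficients: c_0 = 1, c_1 = -2, c_2 = 2. Radius r = 2.
Part (a). Triangle bound: M_tri(r) = Σ_k |c_k| r^k
  = |1|·2^0 + |-2|·2^1 + |2|·2^2
  = 1 + 4 + 8 = 13.
This bounds M(r) := max_{|z|=r} |p(z)| from above; equality holds iff all terms c_k z^k can be made to align in phase at a single z on |z|=r.
Part (b). At z = 2 (real, on the circle |z| = r):
  p(2) = (1)·2^0 + (-2)·2^1 + (2)·2^2 = 5.
  |p(2)| = 5.
Check: |p(2)| = 5 ≤ 13 = M_tri(2). ✓ Equality does not hold at z = 2 (the coefficients have mixed signs, so the terms do not all align in phase there).

M_tri(2) = 13; |p(2)| = 5; equality at z=2: no.


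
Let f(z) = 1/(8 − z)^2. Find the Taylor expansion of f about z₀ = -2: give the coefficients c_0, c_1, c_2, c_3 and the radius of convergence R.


Let w = z − z₀, so z = z₀ + w.
Then 8 − z = 8 − (z₀ + w) = (8 − z₀) − w = 10 − w.
f(z) = 1/(10 − w)^2 = (1/(10)^2) · (1 − w/(10))^{−2}.
By the binomial series (1−u)^{−2} = Σ_{n≥0} C(n+1, 1) u^n for |u|<1, with u = w/(10):
  c_n = C(n+1, 1) / (10)^(n+2).
  c_0 = 1/(10)^2 = 1/100.
  c_1 = 2/(10)^3 = 1/500.
  c_2 = 3/(10)^4 = 3/10000.
  c_3 = 4/(10)^5 = 1/25000.
The series is valid for |w/d| < 1, i.e. |z − z₀| < |d|.
Radius of convergence: R = |8 − z₀| = |10| = 10 (distance from z₀ to the singularity z = 8).

c_0 = 1/100, c_1 = 1/500, c_2 = 3/10000, c_3 = 1/25000; R = 10.


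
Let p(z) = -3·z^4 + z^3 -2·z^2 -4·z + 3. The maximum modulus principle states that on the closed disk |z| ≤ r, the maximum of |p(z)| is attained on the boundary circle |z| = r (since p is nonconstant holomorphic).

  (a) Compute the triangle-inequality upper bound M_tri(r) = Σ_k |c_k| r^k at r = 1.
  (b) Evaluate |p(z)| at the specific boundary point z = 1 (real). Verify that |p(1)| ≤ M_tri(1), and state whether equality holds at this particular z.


Coefficients: c_0 = 3, c_1 = -4, c_2 = -2, c_3 = 1, c_4 = -3. Radius r = 1.
Part (a). Triangle bound: M_tri(r) = Σ_k |c_k| r^k
  = |3|·1^0 + |-4|·1^1 + |-2|·1^2 + |1|·1^3 + |-3|·1^4
  = 3 + 4 + 2 + 1 + 3 = 13.
This bounds M(r) := max_{|z|=r} |p(z)| from above; equality holds iff all terms c_k z^k can be made to align in phase at a single z on |z|=r.
Part (b). At z = 1 (real, on the circle |z| = r):
  p(1) = (3)·1^0 + (-4)·1^1 + (-2)·1^2 + (1)·1^3 + (-3)·1^4 = -5.
  |p(1)| = 5.
Check: |p(1)| = 5 ≤ 13 = M_tri(1). ✓ Equality does not hold at z = 1 (the coefficients have mixed signs, so the terms do not all align in phase there).

M_tri(1) = 13; |p(1)| = 5; equality at z=1: no.


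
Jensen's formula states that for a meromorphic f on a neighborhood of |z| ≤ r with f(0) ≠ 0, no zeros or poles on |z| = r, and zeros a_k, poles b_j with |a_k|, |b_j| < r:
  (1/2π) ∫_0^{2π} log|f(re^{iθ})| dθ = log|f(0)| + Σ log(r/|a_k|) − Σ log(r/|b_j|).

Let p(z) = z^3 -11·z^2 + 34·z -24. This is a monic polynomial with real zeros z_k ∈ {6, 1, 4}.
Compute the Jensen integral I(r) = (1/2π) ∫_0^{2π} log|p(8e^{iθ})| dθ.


Zeros: 1, 4, 6; r = 8.
Inside |z| < r: 1, 4, 6. Outside (|z| ≥ r): ∅.
p(0) = -24, so log|p(0)| = log(24) = 3.1781.
Apply Jensen: I(r) = log|p(0)| + Σ_k log(r/|z_k|), summed over zeros inside |z| < r.
  log(r/|z_k|) for z_k = 6: log(8/6) = 0.2877
  log(r/|z_k|) for z_k = 1: log(8/1) = 2.0794
  log(r/|z_k|) for z_k = 4: log(8/4) = 0.6931
Sum over inside zeros: 3.0603.
I(r) = log|p(0)| + (inside sum) = 3.1781 + 3.0603 = 6.2383.
Closed form (all zeros inside, monic): I(r) = n·log(r) = 3·log(8) = 6.2383. ✓

I(r) ≈ 6.2383.


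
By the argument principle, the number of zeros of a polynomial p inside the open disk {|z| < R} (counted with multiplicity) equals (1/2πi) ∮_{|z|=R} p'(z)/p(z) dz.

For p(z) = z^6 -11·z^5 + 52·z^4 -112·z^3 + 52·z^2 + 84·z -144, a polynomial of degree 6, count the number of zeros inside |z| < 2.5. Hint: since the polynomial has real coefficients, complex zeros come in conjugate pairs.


The zeros of p are: 4, (1 + 1i), (1 - 1i), (3 + 3i), (3 - 3i), -1.
Their magnitudes are: 4, 1.414, 1.414, 4.243, 4.243, 1.
Zeros with |z| < R = 2.5: (1 + 1i), (1 - 1i), -1.
Count = 3.
By the argument principle, (1/2πi) ∮_{|z|=R} p'(z)/p(z) dz equals exactly this count.

Number of zeros inside |z| < 2.5: 3.


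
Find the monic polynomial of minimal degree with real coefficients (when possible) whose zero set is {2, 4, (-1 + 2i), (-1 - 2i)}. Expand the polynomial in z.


The polynomial is p(z) = ∏_{α ∈ S} (z − α), where S = {2, 4, (-1 + 2i), (-1 - 2i)}.
Expanding the product yields: p(z) = z^4 -4·z^3 + z^2 -14·z + 40.
Note conjugate pairs combine to real quadratics: (z − (-1+2i))(z − (-1−2i)) = z² + 2z + 5.
The resulting polynomial has degree 4 and real coefficients as required.

p(z) = z^4 -4·z^3 + z^2 -14·z + 40.


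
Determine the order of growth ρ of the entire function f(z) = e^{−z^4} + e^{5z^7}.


Each summand is entire of order 4 and 7 respectively (as in the single-exponential case). The order of a sum is at most the max of the orders, so ρ ≤ 7. For the lower bound: on |z|=r choose arg z so that 5z^7 is real positive; then |e^{5z^7}| = e^{5r^7} while |e^{-1z^4}| ≤ e^{1r^4} = o(e^{5r^7}). So |f| ≥ e^{5r^7}(1 − o(1)) and ρ ≥ 7. Hence ρ = max(4, 7) = 7.
Therefore ρ = 7.

Order ρ = 7.


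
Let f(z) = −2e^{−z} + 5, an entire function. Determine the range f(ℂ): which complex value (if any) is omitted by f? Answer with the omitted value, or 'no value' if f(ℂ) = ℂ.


Little Picard bounds the complement of f(ℂ) to at most one point.
e^{−z} is never zero on ℂ, so -2·e^{−z} takes every value in ℂ ∖ {0}. Adding 5 shifts the range to ℂ ∖ {5}. Thus f omits exactly the value 5.

Omitted value: 5.


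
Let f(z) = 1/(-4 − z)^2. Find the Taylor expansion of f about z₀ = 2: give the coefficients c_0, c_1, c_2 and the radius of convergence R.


Let w = z − z₀, so z = z₀ + w.
Then -4 − z = -4 − (z₀ + w) = (-4 − z₀) − w = -6 − w.
f(z) = 1/(-6 − w)^2 = (1/(-6)^2) · (1 − w/(-6))^{−2}.
By the binomial series (1−u)^{−2} = Σ_{n≥0} C(n+1, 1) u^n for |u|<1, with u = w/(-6):
  c_n = C(n+1, 1) / (-6)^(n+2).
  c_0 = 1/(-6)^2 = 1/36.
  c_1 = 2/(-6)^3 = -1/108.
  c_2 = 3/(-6)^4 = 1/432.
The series is valid for |w/d| < 1, i.e. |z − z₀| < |d|.
Radius of convergence: R = |-4 − z₀| = |-6| = 6 (distance from z₀ to the singularity z = -4).

c_0 = 1/36, c_1 = -1/108, c_2 = 1/432; R = 6.


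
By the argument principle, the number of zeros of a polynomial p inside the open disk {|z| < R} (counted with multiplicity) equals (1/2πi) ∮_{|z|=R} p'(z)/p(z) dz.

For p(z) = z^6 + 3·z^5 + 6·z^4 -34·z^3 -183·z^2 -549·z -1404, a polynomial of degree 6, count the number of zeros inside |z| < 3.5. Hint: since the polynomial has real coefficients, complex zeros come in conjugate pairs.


The zeros of p are: (0 + 3i), (0 - 3i), -3, 4, (-2 + 3i), (-2 - 3i).
Their magnitudes are: 3, 3, 3, 4, 3.606, 3.606.
Zeros with |z| < R = 3.5: (0 + 3i), (0 - 3i), -3.
Count = 3.
By the argument principle, (1/2πi) ∮_{|z|=R} p'(z)/p(z) dz equals exactly this count.

Number of zeros inside |z| < 3.5: 3.


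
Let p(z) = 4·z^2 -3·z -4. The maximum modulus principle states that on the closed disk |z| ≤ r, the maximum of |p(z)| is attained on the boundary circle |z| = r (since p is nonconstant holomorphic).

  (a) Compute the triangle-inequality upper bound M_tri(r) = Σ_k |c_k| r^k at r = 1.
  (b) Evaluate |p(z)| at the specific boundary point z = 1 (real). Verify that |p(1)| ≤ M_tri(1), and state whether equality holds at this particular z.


Coefficients: c_0 = -4, c_1 = -3, c_2 = 4. Radius r = 1.
Part (a). Triangle bound: M_tri(r) = Σ_k |c_k| r^k
  = |-4|·1^0 + |-3|·1^1 + |4|·1^2
  = 4 + 3 + 4 = 11.
This bounds M(r) := max_{|z|=r} |p(z)| from above; equality holds iff all terms c_k z^k can be made to align in phase at a single z on |z|=r.
Part (b). At z = 1 (real, on the circle |z| = r):
  p(1) = (-4)·1^0 + (-3)·1^1 + (4)·1^2 = -3.
  |p(1)| = 3.
Check: |p(1)| = 3 ≤ 11 = M_tri(1). ✓ Equality does not hold at z = 1 (the coefficients have mixed signs, so the terms do not all align in phase there).

M_tri(1) = 11; |p(1)| = 3; equality at z=1: no.


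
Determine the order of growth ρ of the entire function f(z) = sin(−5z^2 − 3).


Write sin(w) = (e^{iw} ± e^{−iw})/(2 or 2i), so |sin(w)| ≤ e^{|w|}. With w = −5z^2 − 3, |w| ≤ 5r^2 + 3 on |z|=r, giving M(r) ≤ e^{5r^2 + 3} and ρ ≤ 2. For the lower bound, choose z on |z|=r with -5z^2 purely imaginary of modulus 5r^2; then |sin(−5z^2 − 3)| grows like e^{5r^2}/2, so ρ ≥ 2. Hence ρ = 2.
Therefore ρ = 2.

Order ρ = 2.


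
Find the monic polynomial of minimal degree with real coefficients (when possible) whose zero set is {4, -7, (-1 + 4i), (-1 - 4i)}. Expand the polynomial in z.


The polynomial is p(z) = ∏_{α ∈ S} (z − α), where S = {4, -7, (-1 + 4i), (-1 - 4i)}.
Expanding the product yields: p(z) = z^4 + 5·z^3 -5·z^2 -5·z -476.
Note conjugate pairs combine to real quadratics: (z − (-1+4i))(z − (-1−4i)) = z² + 2z + 17.
The resulting polynomial has degree 4 and real coefficients as required.

p(z) = z^4 + 5·z^3 -5·z^2 -5·z -476.


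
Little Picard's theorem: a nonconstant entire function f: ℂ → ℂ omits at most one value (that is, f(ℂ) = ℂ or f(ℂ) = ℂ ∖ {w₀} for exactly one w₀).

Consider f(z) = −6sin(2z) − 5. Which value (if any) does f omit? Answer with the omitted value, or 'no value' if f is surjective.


Little Picard bounds the complement of f(ℂ) to at most one point.
sin is entire and surjective onto ℂ: for every w ∈ ℂ, sin(ζ) = w has a solution ζ ∈ ℂ (e.g., via the complex inverse arcsin). With ζ = 2z this gives z = ζ/(2). Then -6·sin(2z) takes every value in -6·ℂ = ℂ, and adding -5 is a bijection of ℂ. So f is surjective and omits no value. (Note: only on the real line is sin bounded by [−1, 1].)

Omitted value: no value.


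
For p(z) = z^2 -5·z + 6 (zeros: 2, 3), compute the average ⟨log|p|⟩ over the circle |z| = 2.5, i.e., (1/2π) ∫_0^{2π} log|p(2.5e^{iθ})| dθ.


Zeros: 2, 3; r = 2.5.
Inside |z| < r: 2. Outside (|z| ≥ r): 3.
p(0) = 6, so log|p(0)| = log(6) = 1.7918.
Apply Jensen: I(r) = log|p(0)| + Σ_k log(r/|z_k|), summed over zeros inside |z| < r.
  log(r/|z_k|) for z_k = 2: log(2.5/2) = 0.2231
  Outside zeros (3) contribute nothing to the Jensen sum.
Sum over inside zeros: 0.2231.
I(r) = log|p(0)| + (inside sum) = 1.7918 + 0.2231 = 2.0149.
Note: since some zeros are outside |z| ≤ r, the simplified n·log(r) form does NOT apply — only the inside zeros contribute.

I(r) ≈ 2.0149.


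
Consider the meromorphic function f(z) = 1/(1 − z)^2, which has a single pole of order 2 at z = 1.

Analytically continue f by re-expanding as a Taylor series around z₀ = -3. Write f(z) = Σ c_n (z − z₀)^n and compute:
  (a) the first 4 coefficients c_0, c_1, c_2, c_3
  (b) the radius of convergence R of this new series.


Let w = z − z₀, so z = z₀ + w.
Then 1 − z = 1 − (z₀ + w) = (1 − z₀) − w = 4 − w.
f(z) = 1/(4 − w)^2 = (1/(4)^2) · (1 − w/(4))^{−2}.
By the binomial series (1−u)^{−2} = Σ_{n≥0} C(n+1, 1) u^n for |u|<1, with u = w/(4):
  c_n = C(n+1, 1) / (4)^(n+2).
  c_0 = 1/(4)^2 = 1/16.
  c_1 = 2/(4)^3 = 1/32.
  c_2 = 3/(4)^4 = 3/256.
  c_3 = 4/(4)^5 = 1/256.
The series is valid for |w/d| < 1, i.e. |z − z₀| < |d|.
Radius of convergence: R = |1 − z₀| = |4| = 4 (distance from z₀ to the singularity z = 1).

c_0 = 1/16, c_1 = 1/32, c_2 = 3/256, c_3 = 1/256; R = 4.


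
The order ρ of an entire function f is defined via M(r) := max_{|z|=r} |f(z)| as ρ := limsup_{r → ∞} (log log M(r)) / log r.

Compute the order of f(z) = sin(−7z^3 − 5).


Write sin(w) = (e^{iw} ± e^{−iw})/(2 or 2i), so |sin(w)| ≤ e^{|w|}. With w = −7z^3 − 5, |w| ≤ 7r^3 + 5 on |z|=r, giving M(r) ≤ e^{7r^3 + 5} and ρ ≤ 3. For the lower bound, choose z on |z|=r with -7z^3 purely imaginary of modulus 7r^3; then |sin(−7z^3 − 5)| grows like e^{7r^3}/2, so ρ ≥ 3. Hence ρ = 3.
Therefore ρ = 3.

Order ρ = 3.


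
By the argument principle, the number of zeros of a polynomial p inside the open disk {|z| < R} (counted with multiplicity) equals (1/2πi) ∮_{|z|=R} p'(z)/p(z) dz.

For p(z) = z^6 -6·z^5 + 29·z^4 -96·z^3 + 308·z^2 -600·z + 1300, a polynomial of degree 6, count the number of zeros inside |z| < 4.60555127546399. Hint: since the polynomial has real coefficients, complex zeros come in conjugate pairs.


The zeros of p are: (1 + 3i), (1 - 3i), (-1 + 3i), (-1 - 3i), (3 + 2i), (3 - 2i).
Their magnitudes are: 3.162, 3.162, 3.162, 3.162, 3.606, 3.606.
Zeros with |z| < R = 4.60555127546399: (1 + 3i), (1 - 3i), (-1 + 3i), (-1 - 3i), (3 + 2i), (3 - 2i).
Count = 6.
By the argument principle, (1/2πi) ∮_{|z|=R} p'(z)/p(z) dz equals exactly this count.

Number of zeros inside |z| < 4.60555127546399: 6.


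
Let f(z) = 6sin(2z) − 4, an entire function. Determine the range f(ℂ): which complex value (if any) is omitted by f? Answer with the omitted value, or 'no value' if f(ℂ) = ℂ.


Little Picard bounds the complement of f(ℂ) to at most one point.
sin is entire and surjective onto ℂ: for every w ∈ ℂ, sin(ζ) = w has a solution ζ ∈ ℂ (e.g., via the complex inverse arcsin). With ζ = 2z this gives z = ζ/(2). Then 6·sin(2z) takes every value in 6·ℂ = ℂ, and adding -4 is a bijection of ℂ. So f is surjective and omits no value. (Note: only on the real line is sin bounded by [−1, 1].)

Omitted value: no value.


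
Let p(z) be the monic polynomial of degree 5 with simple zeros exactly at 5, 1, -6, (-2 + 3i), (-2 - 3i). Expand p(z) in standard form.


The polynomial is p(z) = ∏_{α ∈ S} (z − α), where S = {5, 1, -6, (-2 + 3i), (-2 - 3i)}.
Expanding the product yields: p(z) = z^5 + 4·z^4 -18·z^3 -94·z^2 -283·z + 390.
Note conjugate pairs combine to real quadratics: (z − (-2+3i))(z − (-2−3i)) = z² + 4z + 13.
The resulting polynomial has degree 5 and real coefficients as required.

p(z) = z^5 + 4·z^4 -18·z^3 -94·z^2 -283·z + 390.


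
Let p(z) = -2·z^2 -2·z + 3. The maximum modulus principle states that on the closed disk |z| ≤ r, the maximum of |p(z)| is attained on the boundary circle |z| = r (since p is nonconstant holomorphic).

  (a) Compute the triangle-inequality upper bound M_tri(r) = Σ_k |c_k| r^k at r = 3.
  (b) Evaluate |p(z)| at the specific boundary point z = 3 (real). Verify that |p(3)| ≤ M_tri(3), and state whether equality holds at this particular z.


Coefficients: c_0 = 3, c_1 = -2, c_2 = -2. Radius r = 3.
Part (a). Triangle bound: M_tri(r) = Σ_k |c_k| r^k
  = |3|·3^0 + |-2|·3^1 + |-2|·3^2
  = 3 + 6 + 18 = 27.
This bounds M(r) := max_{|z|=r} |p(z)| from above; equality holds iff all terms c_k z^k can be made to align in phase at a single z on |z|=r.
Part (b). At z = 3 (real, on the circle |z| = r):
  p(3) = (3)·3^0 + (-2)·3^1 + (-2)·3^2 = -21.
  |p(3)| = 21.
Check: |p(3)| = 21 ≤ 27 = M_tri(3). ✓ Equality does not hold at z = 3 (the coefficients have mixed signs, so the terms do not all align in phase there).

M_tri(3) = 27; |p(3)| = 21; equality at z=3: no.


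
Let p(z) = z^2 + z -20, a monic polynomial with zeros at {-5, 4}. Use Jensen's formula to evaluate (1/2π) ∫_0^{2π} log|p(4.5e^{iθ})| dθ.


Zeros: -5, 4; r = 4.5.
Inside |z| < r: 4. Outside (|z| ≥ r): -5.
p(0) = -20, so log|p(0)| = log(20) = 2.9957.
Apply Jensen: I(r) = log|p(0)| + Σ_k log(r/|z_k|), summed over zeros inside |z| < r.
  log(r/|z_k|) for z_k = 4: log(4.5/4) = 0.1178
  Outside zeros (-5) contribute nothing to the Jensen sum.
Sum over inside zeros: 0.1178.
I(r) = log|p(0)| + (inside sum) = 2.9957 + 0.1178 = 3.1135.
Note: since some zeros are outside |z| ≤ r, the simplified n·log(r) form does NOT apply — only the inside zeros contribute.

I(r) ≈ 3.1135.


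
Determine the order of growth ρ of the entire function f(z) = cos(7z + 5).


cos(w) is a linear combination of e^{iw} and e^{−iw} (or e^w, e^{−w} in the hyperbolic case), so |cos(w)| ≤ e^{|w|}. With w = 7z + 5, |w| ≤ 7|z| + 5 = 7r + 5 on |z| = r, giving M(r) ≤ e^{7r + 5}, so ρ ≤ 1. On a suitable ray (z = it for sin/cos; z = t for sinh/cosh, t real → ∞), |cos(7z + 5)| grows like e^{7|t|}/2, so ρ ≥ 1. Hence ρ = 1.
Therefore ρ = 1.

Order ρ = 1.


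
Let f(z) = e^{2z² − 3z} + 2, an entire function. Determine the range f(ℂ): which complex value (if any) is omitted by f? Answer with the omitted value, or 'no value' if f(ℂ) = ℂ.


Little Picard bounds the complement of f(ℂ) to at most one point.
The exponent g(z) = 2z² − 3z is a nonconstant polynomial, hence surjective onto ℂ. So e^{g(z)} takes every value in {e^w : w ∈ ℂ} = ℂ ∖ {0}. Adding 2 shifts the range to ℂ ∖ {2}. f omits exactly 2.

Omitted value: 2.


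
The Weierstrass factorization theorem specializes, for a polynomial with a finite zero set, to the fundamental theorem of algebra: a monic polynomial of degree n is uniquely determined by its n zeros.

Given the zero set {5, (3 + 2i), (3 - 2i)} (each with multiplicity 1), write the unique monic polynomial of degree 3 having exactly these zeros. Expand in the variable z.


The polynomial is p(z) = ∏_{α ∈ S} (z − α), where S = {5, (3 + 2i), (3 - 2i)}.
Expanding the product yields: p(z) = z^3 -11·z^2 + 43·z -65.
Note conjugate pairs combine to real quadratics: (z − (3+2i))(z − (3−2i)) = z² − 6z + 13.
The resulting polynomial has degree 3 and real coefficients as required.

p(z) = z^3 -11·z^2 + 43·z -65.


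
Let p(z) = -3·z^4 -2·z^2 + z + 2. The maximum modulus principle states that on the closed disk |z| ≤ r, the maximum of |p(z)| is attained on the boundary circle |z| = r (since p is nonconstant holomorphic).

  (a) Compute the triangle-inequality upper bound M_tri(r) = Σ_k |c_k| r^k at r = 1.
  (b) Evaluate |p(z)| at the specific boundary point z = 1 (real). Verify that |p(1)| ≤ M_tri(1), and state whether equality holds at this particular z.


Coefficients: c_0 = 2, c_1 = 1, c_2 = -2, c_3 = 0, c_4 = -3. Radius r = 1.
Part (a). Triangle bound: M_tri(r) = Σ_k |c_k| r^k
  = |2|·1^0 + |1|·1^1 + |-2|·1^2 + |0|·1^3 + |-3|·1^4
  = 2 + 1 + 2 + 0 + 3 = 8.
This bounds M(r) := max_{|z|=r} |p(z)| from above; equality holds iff all terms c_k z^k can be made to align in phase at a single z on |z|=r.
Part (b). At z = 1 (real, on the circle |z| = r):
  p(1) = (2)·1^0 + (1)·1^1 + (-2)·1^2 + (0)·1^3 + (-3)·1^4 = -2.
  |p(1)| = 2.
Check: |p(1)| = 2 ≤ 8 = M_tri(1). ✓ Equality does not hold at z = 1 (the coefficients have mixed signs, so the terms do not all align in phase there).

M_tri(1) = 8; |p(1)| = 2; equality at z=1: no.


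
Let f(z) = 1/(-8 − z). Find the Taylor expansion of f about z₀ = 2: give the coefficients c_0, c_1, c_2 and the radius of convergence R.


Let w = z − z₀, so z = z₀ + w.
Then -8 − z = -8 − (z₀ + w) = (-8 − z₀) − w = -10 − w.
f(z) = 1/(-10 − w) = (1/(-10)) · 1/(1 − w/(-10)) = Σ_{n≥0} w^n / (-10)^(n+1).
So c_n = 1/(-10)^(n+1):
  c_0 = 1/(-10)^1 = -1/10.
  c_1 = 1/(-10)^2 = 1/100.
  c_2 = 1/(-10)^3 = -1/1000.
The series is valid for |w/d| < 1, i.e. |z − z₀| < |d|.
Radius of convergence: R = |-8 − z₀| = |-10| = 10 (distance from z₀ to the singularity z = -8).

c_0 = -1/10, c_1 = 1/100, c_2 = -1/1000; R = 10.
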